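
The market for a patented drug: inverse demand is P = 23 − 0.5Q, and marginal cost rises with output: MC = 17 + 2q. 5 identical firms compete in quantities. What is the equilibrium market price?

P = 20

With 5 symmetric Cournot firms, each firm's FOC gives 23 − 3q = 17 + 2q, so q = 1.2, Q = 5·1.2 = 6, and P = 20.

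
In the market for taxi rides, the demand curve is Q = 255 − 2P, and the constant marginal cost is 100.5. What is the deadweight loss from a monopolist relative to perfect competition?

Inverting demand: P = 127.5 − 0.5Q.
Under competition P = MC = 100.5, so Q = (127.5 − 100.5)/0.5 = 54.
Monopoly sets MR = MC: 127.5 − Q = 100.5 ⇒ Q = 27, P = 127.5 − 0.5·27 = 114.
DWL is the triangle between Q = 27 and Q = 54: ½·(54 − 27)·(114 − 100.5) = 182.25.

DWL = 182.25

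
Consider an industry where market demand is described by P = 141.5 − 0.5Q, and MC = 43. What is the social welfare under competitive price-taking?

TS = 9702.25

Perfect competition: P = MC = 43, so 141.5 − 0.5Q = 43 and Q = 197.
CS = ½·(141.5 − 43)·197 = 9702.25; PS = (43 − 43)·197 = 0; TS = 9702.25.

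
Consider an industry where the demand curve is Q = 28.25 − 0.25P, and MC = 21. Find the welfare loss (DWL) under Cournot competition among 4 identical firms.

DWL = 42.32

Inverting demand: P = 113 − 4Q.
Perfect competition: P = MC = 21, so 113 − 4Q = 21 and Q = 23.
In a 4-firm Cournot equilibrium, symmetry and the first-order condition give q = (113 − 21)/(20) = 4.6. So Q = 18.4 and P = 39.4.
DWL is the triangle between Q = 18.4 and Q = 23: ½·(23 − 18.4)·(39.4 − 21) = 42.32.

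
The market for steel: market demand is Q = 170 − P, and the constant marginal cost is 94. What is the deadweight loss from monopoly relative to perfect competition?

Inverting demand: P = 170 − Q.
Under competition P = MC = 94, so Q = (170 − 94)/1 = 76.
Monopoly sets MR = MC: 170 − 2Q = 94 ⇒ Q = 38, P = 170 − 38 = 132.
DWL is the triangle between Q = 38 and Q = 76: ½·(76 − 38)·(132 − 94) = 722.

DWL = 722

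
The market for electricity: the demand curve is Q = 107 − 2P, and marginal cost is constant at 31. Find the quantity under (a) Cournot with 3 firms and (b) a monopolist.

Inverting demand: P = 53.5 − 0.5Q.
With 3 symmetric Cournot firms, each firm's FOC gives 53.5 − 2q = 31, so q = 11.25, Q = 3·11.25 = 33.75, and P = 36.625.
The monopolist equates marginal revenue to marginal cost: 53.5 − Q = 31, so Q = 22.5. From demand, P = 42.25.

Cournot: Q = 33.75; Monopoly: Q = 22.5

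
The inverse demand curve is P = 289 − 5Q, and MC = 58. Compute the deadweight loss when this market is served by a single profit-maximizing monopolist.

DWL = 1334.025

Perfect competition: P = MC = 58, so 289 − 5Q = 58 and Q = 46.2.
A monopolist chooses Q where MR = MC. MR = 289 − 10Q; setting this equal to 58 gives Q = 23.1 and P = 173.5.
DWL is the triangle between Q = 23.1 and Q = 46.2: ½·(46.2 − 23.1)·(173.5 − 58) = 1334.025.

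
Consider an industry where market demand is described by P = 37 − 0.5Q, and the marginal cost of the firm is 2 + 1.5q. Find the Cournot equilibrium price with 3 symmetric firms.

With 3 symmetric Cournot firms, each firm's FOC gives 37 − 2q = 2 + 1.5q, so q = 10, Q = 3·10 = 30, and P = 22.

P = 22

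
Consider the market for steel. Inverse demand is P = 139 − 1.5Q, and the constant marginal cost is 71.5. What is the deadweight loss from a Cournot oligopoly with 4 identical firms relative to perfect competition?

Competitive firms price at marginal cost: P = 71.5, giving Q = 45.
With 4 symmetric Cournot firms, each firm's FOC gives 139 − 7.5q = 71.5, so q = 9, Q = 4·9 = 36, and P = 85.
DWL is the triangle between Q = 36 and Q = 45: ½·(45 − 36)·(85 − 71.5) = 60.75.

DWL = 60.75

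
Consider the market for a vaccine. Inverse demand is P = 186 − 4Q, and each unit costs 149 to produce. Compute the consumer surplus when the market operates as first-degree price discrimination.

With perfect price discrimination, output is the efficient level Q = 9.25 (where demand meets MC), but every buyer pays their willingness to pay: CS = 0 and PS = total surplus.
CS = 0.

CS = 0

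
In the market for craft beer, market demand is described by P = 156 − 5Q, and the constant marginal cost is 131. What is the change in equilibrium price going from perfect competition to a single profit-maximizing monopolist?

Perfect competition: P = MC = 131, so 156 − 5Q = 131 and Q = 5.
Monopoly sets MR = MC: 156 − 10Q = 131 ⇒ Q = 2.5, P = 156 − 5·2.5 = 143.5.
Change in equilibrium price: 143.5 − 131 = 12.5.

Equilibrium price rises by 12.5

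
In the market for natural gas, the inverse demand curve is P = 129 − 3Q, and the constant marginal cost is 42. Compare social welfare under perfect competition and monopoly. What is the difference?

Perfect competition: P = MC = 42, so 129 − 3Q = 42 and Q = 29.
CS = ½·(129 − 42)·29 = 1261.5; PS = (42 − 42)·29 = 0; TS = 1261.5.
Monopoly sets MR = MC: 129 − 6Q = 42 ⇒ Q = 14.5, P = 129 − 3·14.5 = 85.5.
CS = ½·(129 − 85.5)·14.5 = 315.375; PS = (85.5 − 42)·14.5 = 630.75; TS = 946.125.
Change in social welfare: 946.125 − 1261.5 = −315.375.

TS falls by 315.375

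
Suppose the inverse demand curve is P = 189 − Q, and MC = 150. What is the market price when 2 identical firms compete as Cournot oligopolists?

P = 163

Cournot with 2 identical firms: the symmetric best-response condition is 189 − 3q = 150. Each firm produces q = 13, total output Q = 26, price P = 163.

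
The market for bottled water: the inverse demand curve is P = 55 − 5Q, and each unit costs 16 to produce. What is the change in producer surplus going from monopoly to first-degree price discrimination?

Monopoly sets MR = MC: 55 − 10Q = 16 ⇒ Q = 3.9, P = 55 − 5·3.9 = 35.5.
PS = (35.5 − 16)·3.9 = 76.05.
A perfectly discriminating monopolist sells every unit with P(Q) ≥ MC(Q), so output equals the competitive quantity Q = 7.8. Each buyer pays their reservation price, so CS = 0 and the firm captures all surplus.
PS = ½·(55 − 16)·7.8 = 152.1.
Change in producer surplus: 152.1 − 76.05 = 76.05.

Producer surplus rises by 76.05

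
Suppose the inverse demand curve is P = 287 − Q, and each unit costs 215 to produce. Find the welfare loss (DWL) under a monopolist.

Perfect competition: P = MC = 215, so 287 − Q = 215 and Q = 72.
A monopolist chooses Q where MR = MC. MR = 287 − 2Q; setting this equal to 215 gives Q = 36 and P = 251.
DWL is the triangle between Q = 36 and Q = 72: ½·(72 − 36)·(251 − 215) = 648.

DWL = 648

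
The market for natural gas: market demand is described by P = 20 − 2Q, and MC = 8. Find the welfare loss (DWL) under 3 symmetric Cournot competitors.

DWL = 2.25

Under competition P = MC = 8, so Q = (20 − 8)/2 = 6.
With 3 symmetric Cournot firms, each firm's FOC gives 20 − 8q = 8, so q = 1.5, Q = 3·1.5 = 4.5, and P = 11.
DWL is the triangle between Q = 4.5 and Q = 6: ½·(6 − 4.5)·(11 − 8) = 2.25.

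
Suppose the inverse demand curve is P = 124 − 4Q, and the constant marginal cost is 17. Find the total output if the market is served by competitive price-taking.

Q = 26.75

Competitive firms price at marginal cost: P = 17, giving Q = 26.75.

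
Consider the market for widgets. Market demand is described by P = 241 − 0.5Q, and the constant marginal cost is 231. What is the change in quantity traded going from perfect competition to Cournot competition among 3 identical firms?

Quantity traded falls by 5

Under competition P = MC = 231, so Q = (241 − 231)/0.5 = 20.
With 3 symmetric Cournot firms, each firm's FOC gives 241 − 2q = 231, so q = 5, Q = 3·5 = 15, and P = 233.5.
Change in quantity traded: 15 − 20 = −5.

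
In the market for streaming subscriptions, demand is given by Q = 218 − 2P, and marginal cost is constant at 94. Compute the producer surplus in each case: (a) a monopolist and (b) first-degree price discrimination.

Monopoly: PS = 112.5; Perfect PD: PS = 225

Inverting demand: P = 109 − 0.5Q.
Monopoly sets MR = MC: 109 − Q = 94 ⇒ Q = 15, P = 109 − 0.5·15 = 101.5.
PS = (101.5 − 94)·15 = 112.5.
A perfectly discriminating monopolist sells every unit with P(Q) ≥ MC(Q), so output equals the competitive quantity Q = 30. Each buyer pays their reservation price, so CS = 0 and the firm captures all surplus.
PS = ½·(109 − 94)·30 = 225.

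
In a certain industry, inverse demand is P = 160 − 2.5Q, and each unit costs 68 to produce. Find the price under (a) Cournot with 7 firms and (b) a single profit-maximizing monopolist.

Cournot: P = 79.5; Monopoly: P = 114

In a 7-firm Cournot equilibrium, symmetry and the first-order condition give q = (160 − 68)/(20) = 4.6. So Q = 32.2 and P = 79.5.
A monopolist chooses Q where MR = MC. MR = 160 − 5Q; setting this equal to 68 gives Q = 18.4 and P = 114.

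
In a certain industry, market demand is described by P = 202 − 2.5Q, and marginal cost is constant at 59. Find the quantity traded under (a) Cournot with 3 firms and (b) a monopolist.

Cournot: Q = 42.9; Monopoly: Q = 28.6

With 3 symmetric Cournot firms, each firm's FOC gives 202 − 10q = 59, so q = 14.3, Q = 3·14.3 = 42.9, and P = 94.75.
Monopoly sets MR = MC: 202 − 5Q = 59 ⇒ Q = 28.6, P = 202 − 2.5·28.6 = 130.5.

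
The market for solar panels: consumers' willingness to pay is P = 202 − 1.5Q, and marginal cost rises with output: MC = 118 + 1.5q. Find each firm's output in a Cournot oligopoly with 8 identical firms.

Cournot with 8 identical firms: the symmetric best-response condition is 202 − 13.5q = 118 + 1.5q. Each firm produces q = 5.6, total output Q = 44.8, price P = 134.8.

q_i = 5.6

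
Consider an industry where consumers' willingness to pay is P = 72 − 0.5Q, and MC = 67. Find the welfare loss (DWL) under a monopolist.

DWL = 6.25

Perfect competition: P = MC = 67, so 72 − 0.5Q = 67 and Q = 10.
The monopolist equates marginal revenue to marginal cost: 72 − Q = 67, so Q = 5. From demand, P = 69.5.
DWL is the triangle between Q = 5 and Q = 10: ½·(10 − 5)·(69.5 − 67) = 6.25.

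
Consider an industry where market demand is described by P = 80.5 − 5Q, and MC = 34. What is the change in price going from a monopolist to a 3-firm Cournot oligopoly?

P falls by 11.625

Monopoly sets MR = MC: 80.5 − 10Q = 34 ⇒ Q = 4.65, P = 80.5 − 5·4.65 = 57.25.
In a 3-firm Cournot equilibrium, symmetry and the first-order condition give q = (80.5 − 34)/(20) = 2.325. So Q = 6.975 and P = 45.625.
Change in price: 45.625 − 57.25 = −11.625.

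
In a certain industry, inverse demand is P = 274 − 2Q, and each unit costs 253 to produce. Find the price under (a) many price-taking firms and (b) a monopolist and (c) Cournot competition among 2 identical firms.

Perfect competition: P = MC = 253, so 274 − 2Q = 253 and Q = 10.5.
The monopolist equates marginal revenue to marginal cost: 274 − 4Q = 253, so Q = 5.25. From demand, P = 263.5.
With 2 symmetric Cournot firms, each firm's FOC gives 274 − 6q = 253, so q = 3.5, Q = 2·3.5 = 7, and P = 260.

Competition: P = 253; Monopoly: P = 263.5; Cournot: P = 260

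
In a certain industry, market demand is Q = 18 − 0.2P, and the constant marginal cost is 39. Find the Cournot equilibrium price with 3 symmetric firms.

P = 51.75

Inverting demand: P = 90 − 5Q.
In a 3-firm Cournot equilibrium, symmetry and the first-order condition give q = (90 − 39)/(20) = 2.55. So Q = 7.65 and P = 51.75.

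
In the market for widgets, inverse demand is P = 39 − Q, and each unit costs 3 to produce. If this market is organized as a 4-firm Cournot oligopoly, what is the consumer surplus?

CS = 414.72

With 4 symmetric Cournot firms, each firm's FOC gives 39 − 5q = 3, so q = 7.2, Q = 4·7.2 = 28.8, and P = 10.2.
CS = ½·(39 − 10.2)·28.8 = 414.72.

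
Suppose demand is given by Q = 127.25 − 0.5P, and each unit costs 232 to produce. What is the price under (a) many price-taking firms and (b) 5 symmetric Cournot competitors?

Inverting demand: P = 254.5 − 2Q.
Competitive firms price at marginal cost: P = 232, giving Q = 11.25.
With 5 symmetric Cournot firms, each firm's FOC gives 254.5 − 12q = 232, so q = 1.875, Q = 5·1.875 = 9.375, and P = 235.75.

Competition: P = 232; Cournot: P = 235.75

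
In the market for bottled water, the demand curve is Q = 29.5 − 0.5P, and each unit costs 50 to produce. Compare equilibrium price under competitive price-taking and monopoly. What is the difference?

Inverting demand: P = 59 − 2Q.
Competitive firms price at marginal cost: P = 50, giving Q = 4.5.
The monopolist equates marginal revenue to marginal cost: 59 − 4Q = 50, so Q = 2.25. From demand, P = 54.5.
Change in equilibrium price: 54.5 − 50 = 4.5.

P rises by 4.5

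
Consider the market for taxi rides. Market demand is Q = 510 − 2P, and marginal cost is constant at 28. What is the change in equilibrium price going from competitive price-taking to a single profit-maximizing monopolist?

Inverting demand: P = 255 − 0.5Q.
Competitive firms price at marginal cost: P = 28, giving Q = 454.
A monopolist chooses Q where MR = MC. MR = 255 − Q; setting this equal to 28 gives Q = 227 and P = 141.5.
Change in equilibrium price: 141.5 − 28 = 113.5.

P rises by 113.5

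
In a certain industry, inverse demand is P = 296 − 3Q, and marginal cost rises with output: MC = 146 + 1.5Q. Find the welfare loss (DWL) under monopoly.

Competitive equilibrium sets price equal to marginal cost: 296 − 3Q = 146 + 1.5Q, so Q = 100/3 and P = 196.
A monopolist chooses Q where MR = MC. MR = 296 − 6Q; setting this equal to 146 + 1.5Q gives Q = 20 and P = 236.
CS = ½·(296 − 196)·100/3 = 5000/3; PS = (196·100/3 − 146·100/3 − ½·1.5·(100/3)²) = 2500/3; TS = 2500.
CS = ½·(296 − 236)·20 = 600; PS = (236·20 − 146·20 − ½·1.5·20²) = 1500; TS = 2100.
DWL = 2500 − 2100 = 400.

DWL = 400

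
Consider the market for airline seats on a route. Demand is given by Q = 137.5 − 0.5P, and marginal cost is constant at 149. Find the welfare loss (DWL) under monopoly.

DWL = 992.25

Inverting demand: P = 275 − 2Q.
Perfect competition: P = MC = 149, so 275 − 2Q = 149 and Q = 63.
Monopoly sets MR = MC: 275 − 4Q = 149 ⇒ Q = 31.5, P = 275 − 2·31.5 = 212.
DWL is the triangle between Q = 31.5 and Q = 63: ½·(63 − 31.5)·(212 − 149) = 992.25.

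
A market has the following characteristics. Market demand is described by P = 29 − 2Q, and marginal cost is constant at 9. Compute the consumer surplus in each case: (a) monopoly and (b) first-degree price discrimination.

A monopolist chooses Q where MR = MC. MR = 29 − 4Q; setting this equal to 9 gives Q = 5 and P = 19.
CS = ½·(29 − 19)·5 = 25.
Under first-degree price discrimination the firm charges each unit its demand price and produces up to where P = MC, i.e. Q = 10. Consumer surplus is zero; producer surplus equals total surplus.
CS = 0.

Monopoly: CS = 25; Perfect PD: CS = 0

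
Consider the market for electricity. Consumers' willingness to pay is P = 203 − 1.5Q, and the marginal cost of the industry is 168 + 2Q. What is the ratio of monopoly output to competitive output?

Q_m/Q_c = 0.7

A monopolist chooses Q where MR = MC. MR = 203 − 3Q; setting this equal to 168 + 2Q gives Q = 7 and P = 192.5.
Competitive equilibrium sets price equal to marginal cost: 203 − 1.5Q = 168 + 2Q, so Q = 10 and P = 188.
Ratio Q_m/Q_c = 7/10 = 0.7.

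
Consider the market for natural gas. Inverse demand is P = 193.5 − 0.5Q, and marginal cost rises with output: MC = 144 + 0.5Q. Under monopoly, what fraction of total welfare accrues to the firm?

The monopolist equates marginal revenue to marginal cost: 193.5 − Q = 144 + 0.5Q, so Q = 33. From demand, P = 177.
CS = ½·(193.5 − 177)·33 = 272.25.
PS = P·Q − VC(Q) = 177·33 − (144·33 + ½·0.5·33²) = 816.75.
Share captured = PS/TS = 816.75/1089 = 0.75.

PS/TS = 0.75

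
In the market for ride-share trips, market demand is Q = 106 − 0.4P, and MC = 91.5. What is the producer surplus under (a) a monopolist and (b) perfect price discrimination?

Monopoly: PS = 3010.225; Perfect PD: PS = 6020.45

Inverting demand: P = 265 − 2.5Q.
A monopolist chooses Q where MR = MC. MR = 265 − 5Q; setting this equal to 91.5 gives Q = 34.7 and P = 178.25.
PS = (178.25 − 91.5)·34.7 = 3010.225.
With perfect price discrimination, output is the efficient level Q = 69.4 (where demand meets MC), but every buyer pays their willingness to pay: CS = 0 and PS = total surplus.
PS = ½·(265 − 91.5)·69.4 = 6020.45.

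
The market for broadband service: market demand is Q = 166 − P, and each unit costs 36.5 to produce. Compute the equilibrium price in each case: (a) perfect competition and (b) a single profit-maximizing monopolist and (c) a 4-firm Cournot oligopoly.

Inverting demand: P = 166 − Q.
Perfect competition: P = MC = 36.5, so 166 − Q = 36.5 and Q = 129.5.
The monopolist equates marginal revenue to marginal cost: 166 − 2Q = 36.5, so Q = 64.75. From demand, P = 101.25.
Cournot with 4 identical firms: the symmetric best-response condition is 166 − 5q = 36.5. Each firm produces q = 25.9, total output Q = 103.6, price P = 62.4.

Competition: P = 36.5; Monopoly: P = 101.25; Cournot: P = 62.4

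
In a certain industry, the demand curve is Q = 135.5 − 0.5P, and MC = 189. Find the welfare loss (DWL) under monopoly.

DWL = 420.25

Inverting demand: P = 271 − 2Q.
Perfect competition: P = MC = 189, so 271 − 2Q = 189 and Q = 41.
The monopolist equates marginal revenue to marginal cost: 271 − 4Q = 189, so Q = 20.5. From demand, P = 230.
DWL is the triangle between Q = 20.5 and Q = 41: ½·(41 − 20.5)·(230 − 189) = 420.25.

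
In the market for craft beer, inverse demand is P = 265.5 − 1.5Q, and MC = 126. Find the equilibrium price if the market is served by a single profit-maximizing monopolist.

The monopolist equates marginal revenue to marginal cost: 265.5 − 3Q = 126, so Q = 46.5. From demand, P = 195.75.

P = 195.75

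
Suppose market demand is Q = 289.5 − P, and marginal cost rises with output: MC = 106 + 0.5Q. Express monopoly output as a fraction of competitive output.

Q_m/Q_c = 0.6

Inverting demand: P = 289.5 − Q.
The monopolist equates marginal revenue to marginal cost: 289.5 − 2Q = 106 + 0.5Q, so Q = 73.4. From demand, P = 216.1.
Competitive equilibrium sets price equal to marginal cost: 289.5 − Q = 106 + 0.5Q, so Q = 367/3 and P = 1003/6.
Ratio Q_m/Q_c = 73.4/(367/3) = 0.6.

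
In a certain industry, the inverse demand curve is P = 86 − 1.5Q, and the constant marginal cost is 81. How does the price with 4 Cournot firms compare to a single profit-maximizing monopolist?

Cournot: P = 82; Monopoly: P = 83.5

In a 4-firm Cournot equilibrium, symmetry and the first-order condition give q = (86 − 81)/(7.5) = 2/3. So Q = 8/3 and P = 82.
Monopoly sets MR = MC: 86 − 3Q = 81 ⇒ Q = 5/3, P = 86 − 1.5·5/3 = 83.5.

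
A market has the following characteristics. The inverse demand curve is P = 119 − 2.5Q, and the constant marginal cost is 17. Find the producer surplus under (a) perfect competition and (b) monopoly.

Under competition P = MC = 17, so Q = (119 − 17)/2.5 = 40.8.
PS = (17 − 17)·40.8 = 0.
A monopolist chooses Q where MR = MC. MR = 119 − 5Q; setting this equal to 17 gives Q = 20.4 and P = 68.
PS = (68 − 17)·20.4 = 1040.4.

Competition: PS = 0; Monopoly: PS = 1040.4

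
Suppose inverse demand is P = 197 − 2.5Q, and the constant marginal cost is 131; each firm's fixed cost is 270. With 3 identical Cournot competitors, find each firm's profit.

π_i = −161.1

With 3 symmetric Cournot firms, each firm's FOC gives 197 − 10q = 131, so q = 6.6, Q = 3·6.6 = 19.8, and P = 147.5.
Each firm's profit = (147.5 − 131)·6.6 − 270 = −161.1.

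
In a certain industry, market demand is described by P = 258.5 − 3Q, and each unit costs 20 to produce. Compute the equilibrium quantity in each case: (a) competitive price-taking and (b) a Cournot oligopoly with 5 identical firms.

Competition: Q = 79.5; Cournot: Q = 66.25

Competitive firms price at marginal cost: P = 20, giving Q = 79.5.
In a 5-firm Cournot equilibrium, symmetry and the first-order condition give q = (258.5 − 20)/(18) = 13.25. So Q = 66.25 and P = 59.75.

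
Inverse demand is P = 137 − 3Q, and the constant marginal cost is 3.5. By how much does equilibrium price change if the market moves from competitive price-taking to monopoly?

Equilibrium price rises by 66.75

Competitive firms price at marginal cost: P = 3.5, giving Q = 44.5.
Monopoly sets MR = MC: 137 − 6Q = 3.5 ⇒ Q = 22.25, P = 137 − 3·22.25 = 70.25.
Change in equilibrium price: 70.25 − 3.5 = 66.75.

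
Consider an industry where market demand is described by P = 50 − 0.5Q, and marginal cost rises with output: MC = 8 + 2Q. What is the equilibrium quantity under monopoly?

Q = 14

Monopoly sets MR = MC: 50 − Q = 8 + 2Q ⇒ Q = 14, P = 50 − 0.5·14 = 43.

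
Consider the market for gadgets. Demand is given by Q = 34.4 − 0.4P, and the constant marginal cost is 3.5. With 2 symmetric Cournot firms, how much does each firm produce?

Inverting demand: P = 86 − 2.5Q.
With 2 symmetric Cournot firms, each firm's FOC gives 86 − 7.5q = 3.5, so q = 11, Q = 2·11 = 22, and P = 31.

q_i = 11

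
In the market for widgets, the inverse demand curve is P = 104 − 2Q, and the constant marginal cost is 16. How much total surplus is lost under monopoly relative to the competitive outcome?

DWL = 484

Under competition P = MC = 16, so Q = (104 − 16)/2 = 44.
A monopolist chooses Q where MR = MC. MR = 104 − 4Q; setting this equal to 16 gives Q = 22 and P = 60.
DWL is the triangle between Q = 22 and Q = 44: ½·(44 − 22)·(60 − 16) = 484.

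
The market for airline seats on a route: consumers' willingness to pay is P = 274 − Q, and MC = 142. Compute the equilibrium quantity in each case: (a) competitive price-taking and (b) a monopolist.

Competition: Q = 132; Monopoly: Q = 66

Competitive firms price at marginal cost: P = 142, giving Q = 132.
A monopolist chooses Q where MR = MC. MR = 274 − 2Q; setting this equal to 142 gives Q = 66 and P = 208.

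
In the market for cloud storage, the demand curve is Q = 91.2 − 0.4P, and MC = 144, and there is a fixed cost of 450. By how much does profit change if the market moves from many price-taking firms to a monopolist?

π rises by 705.6

Inverting demand: P = 228 − 2.5Q.
Competitive firms price at marginal cost: P = 144, giving Q = 33.6.
Profit = (144 − 144)·33.6 − 450 = −450.
The monopolist equates marginal revenue to marginal cost: 228 − 5Q = 144, so Q = 16.8. From demand, P = 186.
Profit = (186 − 144)·16.8 − 450 = 255.6.
Change in profit: 255.6 − −450 = 705.6.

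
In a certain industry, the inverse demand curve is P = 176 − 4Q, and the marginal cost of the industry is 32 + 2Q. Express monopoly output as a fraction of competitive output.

Q_m/Q_c = 0.6

The monopolist equates marginal revenue to marginal cost: 176 − 8Q = 32 + 2Q, so Q = 14.4. From demand, P = 118.4.
Competitive equilibrium sets price equal to marginal cost: 176 − 4Q = 32 + 2Q, so Q = 24 and P = 80.
Ratio Q_m/Q_c = 14.4/24 = 0.6.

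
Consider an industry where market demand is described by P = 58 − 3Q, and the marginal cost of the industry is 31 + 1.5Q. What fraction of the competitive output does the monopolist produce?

A monopolist chooses Q where MR = MC. MR = 58 − 6Q; setting this equal to 31 + 1.5Q gives Q = 3.6 and P = 47.2.
Competitive equilibrium sets price equal to marginal cost: 58 − 3Q = 31 + 1.5Q, so Q = 6 and P = 40.
Ratio Q_m/Q_c = 3.6/6 = 0.6.

Q_m/Q_c = 0.6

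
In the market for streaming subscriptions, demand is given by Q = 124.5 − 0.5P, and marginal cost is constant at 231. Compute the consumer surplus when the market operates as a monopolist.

Inverting demand: P = 249 − 2Q.
The monopolist equates marginal revenue to marginal cost: 249 − 4Q = 231, so Q = 4.5. From demand, P = 240.
CS = ½·(249 − 240)·4.5 = 20.25.

CS = 20.25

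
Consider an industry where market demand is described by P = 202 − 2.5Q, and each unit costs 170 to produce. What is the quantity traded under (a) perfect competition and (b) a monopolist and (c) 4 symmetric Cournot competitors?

Under competition P = MC = 170, so Q = (202 − 170)/2.5 = 12.8.
The monopolist equates marginal revenue to marginal cost: 202 − 5Q = 170, so Q = 6.4. From demand, P = 186.
With 4 symmetric Cournot firms, each firm's FOC gives 202 − 12.5q = 170, so q = 2.56, Q = 4·2.56 = 10.24, and P = 176.4.

Competition: Q = 12.8; Monopoly: Q = 6.4; Cournot: Q = 10.24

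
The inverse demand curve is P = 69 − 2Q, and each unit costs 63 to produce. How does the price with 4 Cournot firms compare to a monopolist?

Cournot: P = 64.2; Monopoly: P = 66

Cournot with 4 identical firms: the symmetric best-response condition is 69 − 10q = 63. Each firm produces q = 0.6, total output Q = 2.4, price P = 64.2.
The monopolist equates marginal revenue to marginal cost: 69 − 4Q = 63, so Q = 1.5. From demand, P = 66.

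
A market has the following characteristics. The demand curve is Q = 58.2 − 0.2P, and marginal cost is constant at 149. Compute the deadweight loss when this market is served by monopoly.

DWL = 504.1

Inverting demand: P = 291 − 5Q.
Competitive firms price at marginal cost: P = 149, giving Q = 28.4.
The monopolist equates marginal revenue to marginal cost: 291 − 10Q = 149, so Q = 14.2. From demand, P = 220.
DWL is the triangle between Q = 14.2 and Q = 28.4: ½·(28.4 − 14.2)·(220 − 149) = 504.1.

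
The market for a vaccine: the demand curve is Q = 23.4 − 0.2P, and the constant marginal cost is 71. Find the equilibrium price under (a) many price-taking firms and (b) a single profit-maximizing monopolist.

Competition: P = 71; Monopoly: P = 94

Inverting demand: P = 117 − 5Q.
Competitive firms price at marginal cost: P = 71, giving Q = 9.2.
Monopoly sets MR = MC: 117 − 10Q = 71 ⇒ Q = 4.6, P = 117 − 5·4.6 = 94.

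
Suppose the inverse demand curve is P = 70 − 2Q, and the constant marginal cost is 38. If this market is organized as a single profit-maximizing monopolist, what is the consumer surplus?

CS = 64

Monopoly sets MR = MC: 70 − 4Q = 38 ⇒ Q = 8, P = 70 − 2·8 = 54.
CS = ½·(70 − 54)·8 = 64.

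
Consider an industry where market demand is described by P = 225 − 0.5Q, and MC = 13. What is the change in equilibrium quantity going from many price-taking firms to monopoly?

Perfect competition: P = MC = 13, so 225 − 0.5Q = 13 and Q = 424.
A monopolist chooses Q where MR = MC. MR = 225 − Q; setting this equal to 13 gives Q = 212 and P = 119.
Change in equilibrium quantity: 212 − 424 = −212.

Q falls by 212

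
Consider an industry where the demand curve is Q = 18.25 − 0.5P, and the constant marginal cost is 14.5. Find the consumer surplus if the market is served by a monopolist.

Inverting demand: P = 36.5 − 2Q.
The monopolist equates marginal revenue to marginal cost: 36.5 − 4Q = 14.5, so Q = 5.5. From demand, P = 25.5.
CS = ½·(36.5 − 25.5)·5.5 = 30.25.

CS = 30.25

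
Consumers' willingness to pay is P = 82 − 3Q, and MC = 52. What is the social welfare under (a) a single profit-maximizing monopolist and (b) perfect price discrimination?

The monopolist equates marginal revenue to marginal cost: 82 − 6Q = 52, so Q = 5. From demand, P = 67.
CS = ½·(82 − 67)·5 = 37.5; PS = (67 − 52)·5 = 75; TS = 112.5.
With perfect price discrimination, output is the efficient level Q = 10 (where demand meets MC), but every buyer pays their willingness to pay: CS = 0 and PS = total surplus.
TS = 150 (equal to competitive TS).

Monopoly: TS = 112.5; Perfect PD: TS = 150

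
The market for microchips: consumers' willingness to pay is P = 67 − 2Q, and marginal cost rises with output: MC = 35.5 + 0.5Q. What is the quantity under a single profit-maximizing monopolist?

A monopolist chooses Q where MR = MC. MR = 67 − 4Q; setting this equal to 35.5 + 0.5Q gives Q = 7 and P = 53.

Q = 7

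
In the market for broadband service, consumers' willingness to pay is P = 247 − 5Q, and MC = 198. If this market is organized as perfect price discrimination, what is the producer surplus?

With perfect price discrimination, output is the efficient level Q = 9.8 (where demand meets MC), but every buyer pays their willingness to pay: CS = 0 and PS = total surplus.
PS = ½·(247 − 198)·9.8 = 240.1.

PS = 240.1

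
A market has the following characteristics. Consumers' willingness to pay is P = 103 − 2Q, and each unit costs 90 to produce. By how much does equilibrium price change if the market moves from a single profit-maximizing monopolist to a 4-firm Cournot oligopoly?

P falls by 3.9

A monopolist chooses Q where MR = MC. MR = 103 − 4Q; setting this equal to 90 gives Q = 3.25 and P = 96.5.
In a 4-firm Cournot equilibrium, symmetry and the first-order condition give q = (103 − 90)/(10) = 1.3. So Q = 5.2 and P = 92.6.
Change in equilibrium price: 92.6 − 96.5 = −3.9.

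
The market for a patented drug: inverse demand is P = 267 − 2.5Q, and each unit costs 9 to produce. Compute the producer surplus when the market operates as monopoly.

PS = 6656.4

Monopoly sets MR = MC: 267 − 5Q = 9 ⇒ Q = 51.6, P = 267 − 2.5·51.6 = 138.
PS = (138 − 9)·51.6 = 6656.4.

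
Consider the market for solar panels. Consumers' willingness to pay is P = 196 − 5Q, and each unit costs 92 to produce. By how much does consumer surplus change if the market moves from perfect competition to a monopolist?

Consumer surplus falls by 811.2

Competitive firms price at marginal cost: P = 92, giving Q = 20.8.
CS = ½·(196 − 92)·20.8 = 1081.6.
A monopolist chooses Q where MR = MC. MR = 196 − 10Q; setting this equal to 92 gives Q = 10.4 and P = 144.
CS = ½·(196 − 144)·10.4 = 270.4.
Change in consumer surplus: 270.4 − 1081.6 = −811.2.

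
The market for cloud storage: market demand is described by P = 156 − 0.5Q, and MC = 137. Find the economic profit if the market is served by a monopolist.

Profit = 180.5

A monopolist chooses Q where MR = MC. MR = 156 − Q; setting this equal to 137 gives Q = 19 and P = 146.5.
Profit = (146.5 − 137)·19 = 180.5.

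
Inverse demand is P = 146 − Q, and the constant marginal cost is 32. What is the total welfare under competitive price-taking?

TS = 6498

Perfect competition: P = MC = 32, so 146 − Q = 32 and Q = 114.
CS = ½·(146 − 32)·114 = 6498; PS = (32 − 32)·114 = 0; TS = 6498.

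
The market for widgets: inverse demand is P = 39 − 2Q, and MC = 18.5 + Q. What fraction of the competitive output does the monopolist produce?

A monopolist chooses Q where MR = MC. MR = 39 − 4Q; setting this equal to 18.5 + Q gives Q = 4.1 and P = 30.8.
Under competition P = MC: 39 − 2Q = 18.5 + Q ⇒ Q = 41/6, P = 76/3.
Ratio Q_m/Q_c = 4.1/(41/6) = 0.6.

Q_m/Q_c = 0.6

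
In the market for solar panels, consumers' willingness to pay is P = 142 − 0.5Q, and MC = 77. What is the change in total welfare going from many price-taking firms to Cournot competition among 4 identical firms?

TS falls by 169

Under competition P = MC = 77, so Q = (142 − 77)/0.5 = 130.
CS = ½·(142 − 77)·130 = 4225; PS = (77 − 77)·130 = 0; TS = 4225.
Cournot with 4 identical firms: the symmetric best-response condition is 142 − 2.5q = 77. Each firm produces q = 26, total output Q = 104, price P = 90.
CS = ½·(142 − 90)·104 = 2704; PS = (90 − 77)·104 = 1352; TS = 4056.
Change in total welfare: 4056 − 4225 = −169.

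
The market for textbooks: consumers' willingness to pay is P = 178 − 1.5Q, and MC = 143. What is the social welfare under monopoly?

The monopolist equates marginal revenue to marginal cost: 178 − 3Q = 143, so Q = 35/3. From demand, P = 160.5.
CS = ½·(178 − 160.5)·35/3 = 1225/12; PS = (160.5 − 143)·35/3 = 1225/6; TS = 306.25.

TS = 306.25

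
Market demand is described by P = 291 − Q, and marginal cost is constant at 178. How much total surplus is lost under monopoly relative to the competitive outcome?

DWL = 1596.125

Under competition P = MC = 178, so Q = (291 − 178)/1 = 113.
The monopolist equates marginal revenue to marginal cost: 291 − 2Q = 178, so Q = 56.5. From demand, P = 234.5.
DWL is the triangle between Q = 56.5 and Q = 113: ½·(113 − 56.5)·(234.5 − 178) = 1596.125.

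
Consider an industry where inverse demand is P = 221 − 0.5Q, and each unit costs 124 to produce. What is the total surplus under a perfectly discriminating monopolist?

TS = 9409

With perfect price discrimination, output is the efficient level Q = 194 (where demand meets MC), but every buyer pays their willingness to pay: CS = 0 and PS = total surplus.
TS = 9409 (equal to competitive TS).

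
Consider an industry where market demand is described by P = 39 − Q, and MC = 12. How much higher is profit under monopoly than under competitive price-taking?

π rises by 182.25

Perfect competition: P = MC = 12, so 39 − Q = 12 and Q = 27.
Profit = (12 − 12)·27 = 0.
Monopoly sets MR = MC: 39 − 2Q = 12 ⇒ Q = 13.5, P = 39 − 13.5 = 25.5.
Profit = (25.5 − 12)·13.5 = 182.25.
Change in profit: 182.25 − 0 = 182.25.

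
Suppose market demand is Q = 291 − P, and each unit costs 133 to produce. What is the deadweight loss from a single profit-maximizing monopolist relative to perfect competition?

DWL = 3120.5

Inverting demand: P = 291 − Q.
Competitive firms price at marginal cost: P = 133, giving Q = 158.
A monopolist chooses Q where MR = MC. MR = 291 − 2Q; setting this equal to 133 gives Q = 79 and P = 212.
DWL is the triangle between Q = 79 and Q = 158: ½·(158 − 79)·(212 − 133) = 3120.5.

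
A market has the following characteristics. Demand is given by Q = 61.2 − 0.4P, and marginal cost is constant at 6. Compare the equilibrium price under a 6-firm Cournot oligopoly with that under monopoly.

Inverting demand: P = 153 − 2.5Q.
With 6 symmetric Cournot firms, each firm's FOC gives 153 − 17.5q = 6, so q = 8.4, Q = 6·8.4 = 50.4, and P = 27.
Monopoly sets MR = MC: 153 − 5Q = 6 ⇒ Q = 29.4, P = 153 − 2.5·29.4 = 79.5.

Cournot: P = 27; Monopoly: P = 79.5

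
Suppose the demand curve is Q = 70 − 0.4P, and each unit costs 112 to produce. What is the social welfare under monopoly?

TS = 595.35

Inverting demand: P = 175 − 2.5Q.
Monopoly sets MR = MC: 175 − 5Q = 112 ⇒ Q = 12.6, P = 175 − 2.5·12.6 = 143.5.
CS = ½·(175 − 143.5)·12.6 = 198.45; PS = (143.5 − 112)·12.6 = 396.9; TS = 595.35.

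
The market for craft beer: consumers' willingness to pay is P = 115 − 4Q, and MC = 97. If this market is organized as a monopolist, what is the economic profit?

Monopoly sets MR = MC: 115 − 8Q = 97 ⇒ Q = 2.25, P = 115 − 4·2.25 = 106.
Profit = (106 − 97)·2.25 = 20.25.

Profit = 20.25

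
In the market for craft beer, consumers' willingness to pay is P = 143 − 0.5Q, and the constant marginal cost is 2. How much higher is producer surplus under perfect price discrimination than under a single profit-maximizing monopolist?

Producer surplus rises by 9940.5

The monopolist equates marginal revenue to marginal cost: 143 − Q = 2, so Q = 141. From demand, P = 72.5.
PS = (72.5 − 2)·141 = 9940.5.
A perfectly discriminating monopolist sells every unit with P(Q) ≥ MC(Q), so output equals the competitive quantity Q = 282. Each buyer pays their reservation price, so CS = 0 and the firm captures all surplus.
PS = ½·(143 − 2)·282 = 19881.
Change in producer surplus: 19881 − 9940.5 = 9940.5.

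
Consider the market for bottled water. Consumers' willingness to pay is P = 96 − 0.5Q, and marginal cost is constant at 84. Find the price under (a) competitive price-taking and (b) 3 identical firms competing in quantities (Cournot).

Perfect competition: P = MC = 84, so 96 − 0.5Q = 84 and Q = 24.
With 3 symmetric Cournot firms, each firm's FOC gives 96 − 2q = 84, so q = 6, Q = 3·6 = 18, and P = 87.

Competition: P = 84; Cournot: P = 87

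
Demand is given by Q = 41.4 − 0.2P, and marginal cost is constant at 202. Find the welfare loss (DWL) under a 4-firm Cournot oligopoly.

DWL = 0.1

Inverting demand: P = 207 − 5Q.
Competitive firms price at marginal cost: P = 202, giving Q = 1.
In a 4-firm Cournot equilibrium, symmetry and the first-order condition give q = (207 − 202)/(25) = 0.2. So Q = 0.8 and P = 203.
DWL is the triangle between Q = 0.8 and Q = 1: ½·(1 − 0.8)·(203 − 202) = 0.1.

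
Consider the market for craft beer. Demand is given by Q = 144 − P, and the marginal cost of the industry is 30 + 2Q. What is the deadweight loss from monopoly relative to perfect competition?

DWL = 135.375

Inverting demand: P = 144 − Q.
Under competition P = MC: 144 − Q = 30 + 2Q ⇒ Q = 38, P = 106.
Monopoly sets MR = MC: 144 − 2Q = 30 + 2Q ⇒ Q = 28.5, P = 144 − 28.5 = 115.5.
CS = ½·(144 − 106)·38 = 722; PS = (106·38 − 30·38 − ½·2·38²) = 1444; TS = 2166.
CS = ½·(144 − 115.5)·28.5 = 406.125; PS = (115.5·28.5 − 30·28.5 − ½·2·28.5²) = 1624.5; TS = 2030.625.
DWL = 2166 − 2030.625 = 135.375.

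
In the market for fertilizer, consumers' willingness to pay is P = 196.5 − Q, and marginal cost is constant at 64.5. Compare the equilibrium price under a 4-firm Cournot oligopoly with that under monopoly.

Cournot with 4 identical firms: the symmetric best-response condition is 196.5 − 5q = 64.5. Each firm produces q = 26.4, total output Q = 105.6, price P = 90.9.
Monopoly sets MR = MC: 196.5 − 2Q = 64.5 ⇒ Q = 66, P = 196.5 − 66 = 130.5.

Cournot: P = 90.9; Monopoly: P = 130.5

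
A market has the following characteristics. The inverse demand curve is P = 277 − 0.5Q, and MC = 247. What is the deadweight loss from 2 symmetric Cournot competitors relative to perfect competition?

DWL = 100

Competitive firms price at marginal cost: P = 247, giving Q = 60.
Cournot with 2 identical firms: the symmetric best-response condition is 277 − 1.5q = 247. Each firm produces q = 20, total output Q = 40, price P = 257.
DWL is the triangle between Q = 40 and Q = 60: ½·(60 − 40)·(257 − 247) = 100.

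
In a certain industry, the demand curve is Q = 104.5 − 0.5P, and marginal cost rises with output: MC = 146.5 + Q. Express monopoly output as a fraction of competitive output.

Q_m/Q_c = 0.6

Inverting demand: P = 209 − 2Q.
Monopoly sets MR = MC: 209 − 4Q = 146.5 + Q ⇒ Q = 12.5, P = 209 − 2·12.5 = 184.
Under competition P = MC: 209 − 2Q = 146.5 + Q ⇒ Q = 125/6, P = 502/3.
Ratio Q_m/Q_c = 12.5/(125/6) = 0.6.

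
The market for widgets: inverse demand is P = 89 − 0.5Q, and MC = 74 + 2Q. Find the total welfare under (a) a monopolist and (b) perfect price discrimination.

Monopoly sets MR = MC: 89 − Q = 74 + 2Q ⇒ Q = 5, P = 89 − 0.5·5 = 86.5.
CS = ½·(89 − 86.5)·5 = 6.25; PS = (86.5·5 − 74·5 − ½·2·5²) = 37.5; TS = 43.75.
With perfect price discrimination, output is the efficient level Q = 6 (where demand meets MC), but every buyer pays their willingness to pay: CS = 0 and PS = total surplus.
TS = 45 (equal to competitive TS).

Monopoly: TS = 43.75; Perfect PD: TS = 45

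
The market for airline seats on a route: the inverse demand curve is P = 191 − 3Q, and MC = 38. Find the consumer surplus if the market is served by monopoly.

CS = 975.375

A monopolist chooses Q where MR = MC. MR = 191 − 6Q; setting this equal to 38 gives Q = 25.5 and P = 114.5.
CS = ½·(191 − 114.5)·25.5 = 975.375.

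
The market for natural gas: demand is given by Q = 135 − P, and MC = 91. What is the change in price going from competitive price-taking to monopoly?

Price rises by 22

Inverting demand: P = 135 − Q.
Under competition P = MC = 91, so Q = (135 − 91)/1 = 44.
A monopolist chooses Q where MR = MC. MR = 135 − 2Q; setting this equal to 91 gives Q = 22 and P = 113.
Change in price: 113 − 91 = 22.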